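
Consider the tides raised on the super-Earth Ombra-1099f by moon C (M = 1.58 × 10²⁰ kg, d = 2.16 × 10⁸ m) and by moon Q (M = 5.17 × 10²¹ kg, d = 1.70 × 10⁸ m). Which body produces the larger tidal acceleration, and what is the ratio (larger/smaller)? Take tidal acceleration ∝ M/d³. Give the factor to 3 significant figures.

Tidal stretch scales as M/d³; compute that for each body.
Moon C: (1.58 × 10²⁰) / (2.16 × 10⁸)³ = 1.568 × 10⁻⁵
Moon Q: (5.17 × 10²¹) / (1.70 × 10⁸)³ = 1.052 × 10⁻³
Ratio (larger/smaller) = 67.1

Moon Q, by a factor of ≈ 67.1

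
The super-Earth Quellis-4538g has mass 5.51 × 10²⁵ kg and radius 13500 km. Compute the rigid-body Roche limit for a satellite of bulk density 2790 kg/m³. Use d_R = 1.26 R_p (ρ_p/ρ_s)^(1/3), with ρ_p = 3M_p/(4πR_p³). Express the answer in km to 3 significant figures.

21100 km

ρ_p = 3M_p/(4πR_p³) = 3 × (5.51 × 10²⁵) / (4π × (1.35 × 10⁷ m)³) = 5350 kg/m³
d_R = 1.26 × 13500 km × (5350/2790)^(1/3)
    = 21100 km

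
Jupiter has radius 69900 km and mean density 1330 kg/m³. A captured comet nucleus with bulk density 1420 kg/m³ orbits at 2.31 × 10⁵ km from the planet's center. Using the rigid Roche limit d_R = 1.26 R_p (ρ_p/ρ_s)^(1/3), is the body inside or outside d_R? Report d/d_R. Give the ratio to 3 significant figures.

outside; d/d_R ≈ 2.68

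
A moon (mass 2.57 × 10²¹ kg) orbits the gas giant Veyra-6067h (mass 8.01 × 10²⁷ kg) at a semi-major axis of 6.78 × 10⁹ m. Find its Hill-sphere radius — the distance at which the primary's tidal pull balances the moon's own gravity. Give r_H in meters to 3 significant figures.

r_H ≈ a (m/3M)^(1/3)
    = (6.78 × 10⁹) × (2.57 × 10²¹ / (3 × 8.01 × 10²⁷))^(1/3)
    = 3.22 × 10⁷ m

3.22 × 10⁷ m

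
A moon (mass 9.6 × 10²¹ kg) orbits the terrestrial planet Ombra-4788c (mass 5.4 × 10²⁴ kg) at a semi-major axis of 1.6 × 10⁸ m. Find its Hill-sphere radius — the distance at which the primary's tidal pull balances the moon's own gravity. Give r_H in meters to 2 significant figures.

r_H ≈ a (m/3M)^(1/3)
    = (1.6 × 10⁸) × (9.6 × 10²¹ / (3 × 5.4 × 10²⁴))^(1/3)
    = 1.3 × 10⁷ m

1.3 × 10⁷ m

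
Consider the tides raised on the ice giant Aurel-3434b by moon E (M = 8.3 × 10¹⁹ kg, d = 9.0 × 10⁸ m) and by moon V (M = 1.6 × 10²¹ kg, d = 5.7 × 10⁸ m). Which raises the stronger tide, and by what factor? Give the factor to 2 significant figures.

Moon V, by a factor of ≈ 76

Tidal stretch scales as M/d³; compute that for each body.
Moon E: (8.3 × 10¹⁹) / (9.0 × 10⁸)³ = 1.139 × 10⁻⁷
Moon V: (1.6 × 10²¹) / (5.7 × 10⁸)³ = 8.640 × 10⁻⁶
Ratio (larger/smaller) = 76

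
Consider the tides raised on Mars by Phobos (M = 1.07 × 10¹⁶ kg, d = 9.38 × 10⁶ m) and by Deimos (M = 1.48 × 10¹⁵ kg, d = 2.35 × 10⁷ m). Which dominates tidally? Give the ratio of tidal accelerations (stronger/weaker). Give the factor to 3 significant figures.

Compare M/d³ for the two perturbers:
Phobos: (1.07 × 10¹⁶) / (9.38 × 10⁶)³ = 1.297 × 10⁻⁵
Deimos: (1.48 × 10¹⁵) / (2.35 × 10⁷)³ = 1.140 × 10⁻⁷
Ratio (larger/smaller) = 114

Phobos, by a factor of ≈ 114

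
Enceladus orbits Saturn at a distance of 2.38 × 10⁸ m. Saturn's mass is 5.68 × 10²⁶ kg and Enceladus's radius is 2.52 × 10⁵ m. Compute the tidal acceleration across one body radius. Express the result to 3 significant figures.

1.42 × 10⁻³ m/s²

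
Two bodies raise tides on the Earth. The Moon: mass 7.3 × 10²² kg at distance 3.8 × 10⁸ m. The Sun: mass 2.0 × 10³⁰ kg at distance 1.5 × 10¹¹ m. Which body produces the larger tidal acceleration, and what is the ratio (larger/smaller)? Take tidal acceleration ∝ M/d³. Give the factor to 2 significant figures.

The Moon, by a factor of ≈ 2.2

Tidal acceleration ∝ M/d³, so compare M/d³ for each.
The Moon: (7.3 × 10²²) / (3.8 × 10⁸)³ = 1.330 × 10⁻³
The Sun: (2.0 × 10³⁰) / (1.5 × 10¹¹)³ = 5.926 × 10⁻⁴
Ratio (larger/smaller) = 2.2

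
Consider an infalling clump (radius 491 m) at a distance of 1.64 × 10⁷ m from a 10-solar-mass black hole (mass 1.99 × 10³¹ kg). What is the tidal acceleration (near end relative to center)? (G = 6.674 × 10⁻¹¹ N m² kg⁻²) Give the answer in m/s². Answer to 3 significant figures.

2.96 × 10² m/s²

The tidal stretch is the gradient of GM/d² times the body's extent r, hence the 1/d³ dependence.
Δg = 2GMr/d³
   = 2 × (6.674 × 10⁻¹¹) × (1.99 × 10³¹) × (491) / (1.64 × 10⁷)³
   = 2.96 × 10² m/s²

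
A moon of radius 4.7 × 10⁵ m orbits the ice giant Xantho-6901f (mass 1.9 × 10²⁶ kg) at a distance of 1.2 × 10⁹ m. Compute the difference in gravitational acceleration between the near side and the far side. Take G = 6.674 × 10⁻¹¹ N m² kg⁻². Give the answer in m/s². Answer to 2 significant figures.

The field gradient is 2GM/d³; across the full diameter 2r the difference is 4GMr/d³.
a_tidal = 4GMr/d³
        = 4 × (6.674 × 10⁻¹¹) × (1.9 × 10²⁶) × (4.7 × 10⁵) / (1.2 × 10⁹)³
        = 1.4 × 10⁻⁵ m/s²

1.4 × 10⁻⁵ m/s²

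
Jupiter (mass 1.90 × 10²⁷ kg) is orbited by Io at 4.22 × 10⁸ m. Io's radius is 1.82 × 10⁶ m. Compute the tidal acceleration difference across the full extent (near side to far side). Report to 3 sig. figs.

Δg = 4GMr/d³
   = 4 × (6.674 × 10⁻¹¹) × (1.90 × 10²⁷) × (1.82 × 10⁶) / (4.22 × 10⁸)³
   = 1.23 × 10⁻² m/s²

1.23 × 10⁻² m/s²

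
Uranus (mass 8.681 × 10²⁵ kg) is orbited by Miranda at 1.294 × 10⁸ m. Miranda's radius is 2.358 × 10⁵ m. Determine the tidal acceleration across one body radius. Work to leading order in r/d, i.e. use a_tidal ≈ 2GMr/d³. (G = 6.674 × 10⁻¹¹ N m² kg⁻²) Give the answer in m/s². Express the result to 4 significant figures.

The tidal stretch is the gradient of GM/d² times the body's extent r, hence the 1/d³ dependence.
Δa = 2GMr/d³
   = 2 × (6.674 × 10⁻¹¹) × (8.681 × 10²⁵) × (2.358 × 10⁵) / (1.294 × 10⁸)³
   = 1.261 × 10⁻³ m/s²

1.261 × 10⁻³ m/s²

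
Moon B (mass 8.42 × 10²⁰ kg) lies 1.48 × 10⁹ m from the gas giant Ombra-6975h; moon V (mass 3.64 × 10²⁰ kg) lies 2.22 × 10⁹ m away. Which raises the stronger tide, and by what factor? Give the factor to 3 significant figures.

Moon B, by a factor of ≈ 7.81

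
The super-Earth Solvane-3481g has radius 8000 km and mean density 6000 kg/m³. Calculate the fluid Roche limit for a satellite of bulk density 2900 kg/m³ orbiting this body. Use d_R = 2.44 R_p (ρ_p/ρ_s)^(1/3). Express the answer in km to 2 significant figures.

d_R = 2.44 × 8000 km × (6000/2900)^(1/3)
    = 25000 km

25000 km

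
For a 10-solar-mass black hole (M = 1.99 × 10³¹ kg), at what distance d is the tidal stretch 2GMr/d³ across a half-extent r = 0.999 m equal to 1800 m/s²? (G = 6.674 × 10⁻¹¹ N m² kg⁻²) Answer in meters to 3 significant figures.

2GMr/d³ = a_tidal  ⇒  d = (2GMr / a_tidal)^(1/3)
d = (2 × 6.674×10⁻¹¹ × (1.99 × 10³¹) × (0.999) / (1800))^(1/3)
  = 1.14 × 10⁶ m

1.14 × 10⁶ m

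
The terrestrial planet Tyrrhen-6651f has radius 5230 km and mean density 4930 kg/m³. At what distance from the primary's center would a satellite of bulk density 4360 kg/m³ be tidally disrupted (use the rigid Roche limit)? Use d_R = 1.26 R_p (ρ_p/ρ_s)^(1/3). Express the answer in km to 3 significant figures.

d_R = 1.26 × 5230 km × (4930/4360)^(1/3)
    = 6870 km

6870 km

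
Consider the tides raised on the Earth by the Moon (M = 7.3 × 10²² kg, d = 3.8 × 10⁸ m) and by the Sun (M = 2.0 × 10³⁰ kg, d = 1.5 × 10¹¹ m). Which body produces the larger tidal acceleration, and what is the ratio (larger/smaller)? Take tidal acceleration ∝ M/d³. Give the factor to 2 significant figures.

The Moon, by a factor of ≈ 2.2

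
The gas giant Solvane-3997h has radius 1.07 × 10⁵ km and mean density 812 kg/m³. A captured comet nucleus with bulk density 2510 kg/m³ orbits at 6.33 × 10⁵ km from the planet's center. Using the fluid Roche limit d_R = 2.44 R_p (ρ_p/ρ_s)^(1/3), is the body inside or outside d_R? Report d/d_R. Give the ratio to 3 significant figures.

d_R = 2.44 × (1.07 × 10⁵ km) × (812/2510)^(1/3) = 1.792 × 10⁵ km
d/d_R = (6.33 × 10⁵) / (1.792 × 10⁵) = 3.53
Since d/d_R > 1, the body is outside the Roche limit.

outside; d/d_R ≈ 3.53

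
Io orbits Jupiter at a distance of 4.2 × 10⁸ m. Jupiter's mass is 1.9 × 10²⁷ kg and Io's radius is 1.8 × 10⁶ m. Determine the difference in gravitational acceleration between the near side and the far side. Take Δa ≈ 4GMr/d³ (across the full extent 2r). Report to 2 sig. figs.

1.2 × 10⁻² m/s²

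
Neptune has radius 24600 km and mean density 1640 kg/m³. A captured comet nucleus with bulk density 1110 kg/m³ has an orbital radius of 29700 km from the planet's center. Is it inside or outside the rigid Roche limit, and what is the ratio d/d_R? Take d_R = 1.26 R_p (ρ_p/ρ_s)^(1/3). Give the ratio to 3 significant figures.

inside; d/d_R ≈ 0.841

d_R = 1.26 × (24600 km) × (1640/1110)^(1/3) = 35300 km
d/d_R = (29700) / (35300) = 0.841
Since d/d_R < 1, the body is inside the Roche limit.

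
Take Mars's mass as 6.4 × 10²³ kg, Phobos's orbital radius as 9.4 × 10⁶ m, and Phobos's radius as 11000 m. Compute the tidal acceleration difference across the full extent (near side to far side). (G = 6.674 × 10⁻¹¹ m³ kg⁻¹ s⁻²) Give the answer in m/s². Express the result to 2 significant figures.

2.3 × 10⁻³ m/s²

Δg = 4GMr/d³
   = 4 × (6.674 × 10⁻¹¹) × (6.4 × 10²³) × (11000) / (9.4 × 10⁶)³
   = 2.3 × 10⁻³ m/s²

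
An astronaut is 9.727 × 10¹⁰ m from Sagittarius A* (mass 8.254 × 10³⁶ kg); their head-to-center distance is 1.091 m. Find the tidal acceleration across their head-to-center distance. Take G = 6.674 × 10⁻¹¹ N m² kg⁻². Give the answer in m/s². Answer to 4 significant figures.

Δg = 2GMr/d³
   = 2 × (6.674 × 10⁻¹¹) × (8.254 × 10³⁶) × (1.091) / (9.727 × 10¹⁰)³
   = 1.306 × 10⁻⁶ m/s²

1.306 × 10⁻⁶ m/s²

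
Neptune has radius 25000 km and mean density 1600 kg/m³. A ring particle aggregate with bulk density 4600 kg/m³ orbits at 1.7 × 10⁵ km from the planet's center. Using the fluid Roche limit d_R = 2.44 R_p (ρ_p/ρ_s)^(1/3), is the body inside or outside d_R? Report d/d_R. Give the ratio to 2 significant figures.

d_R = 2.44 × (25000 km) × (1600/4600)^(1/3) = 42900 km
d/d_R = (1.7 × 10⁵) / (42900) = 4.0
Since d/d_R > 1, the body is outside the Roche limit.

outside; d/d_R ≈ 4.0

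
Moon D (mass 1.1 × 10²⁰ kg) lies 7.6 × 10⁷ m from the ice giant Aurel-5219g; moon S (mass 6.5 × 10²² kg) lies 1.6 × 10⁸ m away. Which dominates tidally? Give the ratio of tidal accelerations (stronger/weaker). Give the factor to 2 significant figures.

Moon S, by a factor of ≈ 63

Compare M/d³ for the two perturbers:
Moon D: (1.1 × 10²⁰) / (7.6 × 10⁷)³ = 2.506 × 10⁻⁴
Moon S: (6.5 × 10²²) / (1.6 × 10⁸)³ = 1.587 × 10⁻²
Ratio (larger/smaller) = 63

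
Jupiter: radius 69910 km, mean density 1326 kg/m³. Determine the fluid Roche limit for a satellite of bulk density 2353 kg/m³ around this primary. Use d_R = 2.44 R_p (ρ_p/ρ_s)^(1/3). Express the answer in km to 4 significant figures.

1.409 × 10⁵ km

d_R = 2.44 × 69910 km × (1326/2353)^(1/3)
    = 1.409 × 10⁵ km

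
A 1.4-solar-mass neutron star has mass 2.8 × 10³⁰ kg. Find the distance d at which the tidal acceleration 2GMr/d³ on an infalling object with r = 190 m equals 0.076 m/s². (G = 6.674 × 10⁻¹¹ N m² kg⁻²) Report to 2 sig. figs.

2GMr/d³ = a_tidal  ⇒  d = (2GMr / a_tidal)^(1/3)
d = (2 × 6.674×10⁻¹¹ × (2.8 × 10³⁰) × (190) / (0.076))^(1/3)
  = 9.8 × 10⁷ m

9.8 × 10⁷ m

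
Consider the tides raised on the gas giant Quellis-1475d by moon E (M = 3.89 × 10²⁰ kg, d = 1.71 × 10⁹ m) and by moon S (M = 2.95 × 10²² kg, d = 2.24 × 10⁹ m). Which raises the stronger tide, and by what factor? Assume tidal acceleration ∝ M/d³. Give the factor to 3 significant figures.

Compare M/d³ for the two perturbers:
Moon E: (3.89 × 10²⁰) / (1.71 × 10⁹)³ = 7.780 × 10⁻⁸
Moon S: (2.95 × 10²²) / (2.24 × 10⁹)³ = 2.625 × 10⁻⁶
Ratio (larger/smaller) = 33.7

Moon S, by a factor of ≈ 33.7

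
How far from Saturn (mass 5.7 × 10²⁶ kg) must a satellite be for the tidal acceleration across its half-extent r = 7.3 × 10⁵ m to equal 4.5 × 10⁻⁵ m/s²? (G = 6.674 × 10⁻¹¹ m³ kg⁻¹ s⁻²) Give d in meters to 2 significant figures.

2GMr/d³ = a_tidal  ⇒  d = (2GMr / a_tidal)^(1/3)
d = (2 × 6.674×10⁻¹¹ × (5.7 × 10²⁶) × (7.3 × 10⁵) / (4.5 × 10⁻⁵))^(1/3)
  = 1.1 × 10⁹ m

1.1 × 10⁹ m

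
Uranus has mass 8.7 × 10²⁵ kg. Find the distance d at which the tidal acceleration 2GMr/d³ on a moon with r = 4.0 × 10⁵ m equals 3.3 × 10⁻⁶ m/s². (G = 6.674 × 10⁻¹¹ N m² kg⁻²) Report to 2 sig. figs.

1.1 × 10⁹ m

2GMr/d³ = a_tidal  ⇒  d = (2GMr / a_tidal)^(1/3)
d = (2 × 6.674×10⁻¹¹ × (8.7 × 10²⁵) × (4.0 × 10⁵) / (3.3 × 10⁻⁶))^(1/3)
  = 1.1 × 10⁹ m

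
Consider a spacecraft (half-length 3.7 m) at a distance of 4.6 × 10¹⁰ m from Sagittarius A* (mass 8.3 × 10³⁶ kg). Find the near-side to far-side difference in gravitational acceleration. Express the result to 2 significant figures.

Δg = 4GMr/d³
   = 4 × (6.674 × 10⁻¹¹) × (8.3 × 10³⁶) × (3.7) / (4.6 × 10¹⁰)³
   = 8.4 × 10⁻⁵ m/s²

8.4 × 10⁻⁵ m/s²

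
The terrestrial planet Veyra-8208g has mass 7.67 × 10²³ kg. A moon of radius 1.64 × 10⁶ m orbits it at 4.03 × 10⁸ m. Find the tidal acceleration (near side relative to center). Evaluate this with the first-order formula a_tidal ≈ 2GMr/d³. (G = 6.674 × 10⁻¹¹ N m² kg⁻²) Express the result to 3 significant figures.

2.57 × 10⁻⁶ m/s²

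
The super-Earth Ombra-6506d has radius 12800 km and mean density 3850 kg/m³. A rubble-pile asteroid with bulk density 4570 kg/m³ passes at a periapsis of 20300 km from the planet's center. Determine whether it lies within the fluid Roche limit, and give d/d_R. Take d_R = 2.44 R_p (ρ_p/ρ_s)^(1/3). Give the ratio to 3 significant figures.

d_R = 2.44 × (12800 km) × (3850/4570)^(1/3) = 29500 km
d/d_R = (20300) / (29500) = 0.688
Since d/d_R < 1, the body is inside the Roche limit.

inside; d/d_R ≈ 0.688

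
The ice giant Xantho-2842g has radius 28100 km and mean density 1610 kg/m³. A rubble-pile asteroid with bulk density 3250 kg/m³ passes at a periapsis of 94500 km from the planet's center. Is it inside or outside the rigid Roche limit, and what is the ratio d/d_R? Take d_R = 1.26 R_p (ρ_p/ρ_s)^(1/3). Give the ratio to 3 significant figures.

outside; d/d_R ≈ 3.37

d_R = 1.26 × (28100 km) × (1610/3250)^(1/3) = 28020 km
d/d_R = (94500) / (28020) = 3.37
Since d/d_R > 1, the body is outside the Roche limit.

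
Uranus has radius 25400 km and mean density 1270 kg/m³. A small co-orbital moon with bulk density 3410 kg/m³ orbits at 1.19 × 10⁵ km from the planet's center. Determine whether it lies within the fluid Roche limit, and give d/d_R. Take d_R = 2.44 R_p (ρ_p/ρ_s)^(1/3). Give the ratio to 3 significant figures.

d_R = 2.44 × (25400 km) × (1270/3410)^(1/3) = 44590 km
d/d_R = (1.19 × 10⁵) / (44590) = 2.67
Since d/d_R > 1, the body is outside the Roche limit.

outside; d/d_R ≈ 2.67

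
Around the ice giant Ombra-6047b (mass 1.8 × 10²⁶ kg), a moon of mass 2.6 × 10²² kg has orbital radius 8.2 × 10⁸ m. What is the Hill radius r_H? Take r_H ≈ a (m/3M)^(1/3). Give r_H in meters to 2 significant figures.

r_H ≈ a (m/3M)^(1/3)
    = (8.2 × 10⁸) × (2.6 × 10²² / (3 × 1.8 × 10²⁶))^(1/3)
    = 3.0 × 10⁷ m

3.0 × 10⁷ m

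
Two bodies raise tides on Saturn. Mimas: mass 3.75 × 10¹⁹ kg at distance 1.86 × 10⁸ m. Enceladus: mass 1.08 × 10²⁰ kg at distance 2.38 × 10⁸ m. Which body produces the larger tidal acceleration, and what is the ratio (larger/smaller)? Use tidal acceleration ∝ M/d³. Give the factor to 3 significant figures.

Enceladus, by a factor of ≈ 1.37

Tidal acceleration ∝ M/d³, so compare M/d³ for each.
Mimas: (3.75 × 10¹⁹) / (1.86 × 10⁸)³ = 5.828 × 10⁻⁶
Enceladus: (1.08 × 10²⁰) / (2.38 × 10⁸)³ = 8.011 × 10⁻⁶
Ratio (larger/smaller) = 1.37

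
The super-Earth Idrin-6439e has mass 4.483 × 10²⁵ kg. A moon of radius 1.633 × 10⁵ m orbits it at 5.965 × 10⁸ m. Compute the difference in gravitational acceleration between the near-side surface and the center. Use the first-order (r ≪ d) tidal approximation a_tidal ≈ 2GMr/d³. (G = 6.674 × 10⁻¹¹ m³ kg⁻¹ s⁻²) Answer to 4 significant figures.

4.604 × 10⁻⁶ m/s²

a_tidal = 2GMr/d³
        = 2 × (6.674 × 10⁻¹¹) × (4.483 × 10²⁵) × (1.633 × 10⁵) / (5.965 × 10⁸)³
        = 4.604 × 10⁻⁶ m/s²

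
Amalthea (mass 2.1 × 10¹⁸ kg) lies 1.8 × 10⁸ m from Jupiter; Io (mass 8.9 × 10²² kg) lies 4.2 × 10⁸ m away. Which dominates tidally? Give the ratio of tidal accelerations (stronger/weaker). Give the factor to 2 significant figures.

Tidal stretch scales as M/d³; compute that for each body.
Amalthea: (2.1 × 10¹⁸) / (1.8 × 10⁸)³ = 3.601 × 10⁻⁷
Io: (8.9 × 10²²) / (4.2 × 10⁸)³ = 1.201 × 10⁻³
Ratio (larger/smaller) = 3300

Io, by a factor of ≈ 3300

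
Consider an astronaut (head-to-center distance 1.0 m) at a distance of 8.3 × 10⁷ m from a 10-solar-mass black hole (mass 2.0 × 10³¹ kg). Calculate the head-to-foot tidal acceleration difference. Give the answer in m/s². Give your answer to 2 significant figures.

9.3 × 10⁻³ m/s²

Δa = 4GMr/d³
   = 4 × (6.674 × 10⁻¹¹) × (2.0 × 10³¹) × (1.0) / (8.3 × 10⁷)³
   = 9.3 × 10⁻³ m/s²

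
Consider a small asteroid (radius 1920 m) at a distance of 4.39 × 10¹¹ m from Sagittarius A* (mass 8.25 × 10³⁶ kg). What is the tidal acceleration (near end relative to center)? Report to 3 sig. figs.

2.50 × 10⁻⁵ m/s²

a_tidal = 2GMr/d³
        = 2 × (6.674 × 10⁻¹¹) × (8.25 × 10³⁶) × (1920) / (4.39 × 10¹¹)³
        = 2.50 × 10⁻⁵ m/s²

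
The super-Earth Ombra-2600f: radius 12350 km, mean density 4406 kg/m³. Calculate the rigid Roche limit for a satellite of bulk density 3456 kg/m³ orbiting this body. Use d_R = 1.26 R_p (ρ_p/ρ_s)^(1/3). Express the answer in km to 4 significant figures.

16870 km

d_R = 1.26 × 12350 km × (4406/3456)^(1/3)
    = 16870 km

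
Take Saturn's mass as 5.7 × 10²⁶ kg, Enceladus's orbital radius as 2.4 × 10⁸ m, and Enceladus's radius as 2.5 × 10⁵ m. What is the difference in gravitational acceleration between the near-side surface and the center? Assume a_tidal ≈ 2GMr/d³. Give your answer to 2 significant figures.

Δa = 2GMr/d³
   = 2 × (6.674 × 10⁻¹¹) × (5.7 × 10²⁶) × (2.5 × 10⁵) / (2.4 × 10⁸)³
   = 1.4 × 10⁻³ m/s²

1.4 × 10⁻³ m/s²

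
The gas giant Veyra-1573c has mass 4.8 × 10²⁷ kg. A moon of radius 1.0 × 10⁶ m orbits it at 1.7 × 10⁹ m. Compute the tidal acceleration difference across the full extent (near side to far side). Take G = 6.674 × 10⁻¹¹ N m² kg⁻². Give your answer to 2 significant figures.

2.6 × 10⁻⁴ m/s²

Differencing GM/(d−r)² and GM/(d+r)² to first order in r/d gives 4GMr/d³.
a_tidal = 4GMr/d³
        = 4 × (6.674 × 10⁻¹¹) × (4.8 × 10²⁷) × (1.0 × 10⁶) / (1.7 × 10⁹)³
        = 2.6 × 10⁻⁴ m/s²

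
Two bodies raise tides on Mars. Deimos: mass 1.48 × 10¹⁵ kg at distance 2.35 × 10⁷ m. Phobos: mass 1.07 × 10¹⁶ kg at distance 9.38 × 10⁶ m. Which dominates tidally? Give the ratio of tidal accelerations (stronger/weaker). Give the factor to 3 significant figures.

The tide-raising term goes as M/d³ (the gradient of a 1/d² field).
Deimos: (1.48 × 10¹⁵) / (2.35 × 10⁷)³ = 1.140 × 10⁻⁷
Phobos: (1.07 × 10¹⁶) / (9.38 × 10⁶)³ = 1.297 × 10⁻⁵
Ratio (larger/smaller) = 114

Phobos, by a factor of ≈ 114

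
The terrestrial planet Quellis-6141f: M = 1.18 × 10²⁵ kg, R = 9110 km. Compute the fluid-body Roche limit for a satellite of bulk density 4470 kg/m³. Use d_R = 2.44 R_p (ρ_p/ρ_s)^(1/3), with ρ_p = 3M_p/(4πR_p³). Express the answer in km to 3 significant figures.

ρ_p = 3M_p/(4πR_p³) = 3 × (1.18 × 10²⁵) / (4π × (9.11 × 10⁶ m)³) = 3730 kg/m³
d_R = 2.44 × 9110 km × (3730/4470)^(1/3)
    = 20900 km

20900 km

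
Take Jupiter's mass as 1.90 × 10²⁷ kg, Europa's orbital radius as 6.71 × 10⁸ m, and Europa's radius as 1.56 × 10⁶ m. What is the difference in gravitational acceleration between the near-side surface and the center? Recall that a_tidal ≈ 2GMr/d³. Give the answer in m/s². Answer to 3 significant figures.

1.31 × 10⁻³ m/s²

The tidal stretch is the gradient of GM/d² times the body's extent r, hence the 1/d³ dependence.
a_tidal = 2GMr/d³
        = 2 × (6.674 × 10⁻¹¹) × (1.90 × 10²⁷) × (1.56 × 10⁶) / (6.71 × 10⁸)³
        = 1.31 × 10⁻³ m/s²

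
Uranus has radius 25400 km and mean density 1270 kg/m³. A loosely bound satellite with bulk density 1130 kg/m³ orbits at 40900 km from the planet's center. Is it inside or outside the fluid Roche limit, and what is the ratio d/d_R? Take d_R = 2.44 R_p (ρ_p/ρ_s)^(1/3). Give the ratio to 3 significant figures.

inside; d/d_R ≈ 0.635

d_R = 2.44 × (25400 km) × (1270/1130)^(1/3) = 64440 km
d/d_R = (40900) / (64440) = 0.635
Since d/d_R < 1, the body is inside the Roche limit.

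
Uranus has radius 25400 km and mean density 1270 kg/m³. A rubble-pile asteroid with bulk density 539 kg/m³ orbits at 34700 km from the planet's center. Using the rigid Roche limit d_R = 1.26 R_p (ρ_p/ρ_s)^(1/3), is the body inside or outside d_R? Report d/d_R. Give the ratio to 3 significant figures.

inside; d/d_R ≈ 0.815

d_R = 1.26 × (25400 km) × (1270/539)^(1/3) = 42590 km
d/d_R = (34700) / (42590) = 0.815
Since d/d_R < 1, the body is inside the Roche limit.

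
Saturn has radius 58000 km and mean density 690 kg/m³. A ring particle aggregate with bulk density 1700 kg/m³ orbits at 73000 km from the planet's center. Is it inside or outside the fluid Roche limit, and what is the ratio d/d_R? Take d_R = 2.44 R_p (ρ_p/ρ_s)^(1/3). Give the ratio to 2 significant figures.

d_R = 2.44 × (58000 km) × (690/1700)^(1/3) = 1.048 × 10⁵ km
d/d_R = (73000) / (1.048 × 10⁵) = 0.70
Since d/d_R < 1, the body is inside the Roche limit.

inside; d/d_R ≈ 0.70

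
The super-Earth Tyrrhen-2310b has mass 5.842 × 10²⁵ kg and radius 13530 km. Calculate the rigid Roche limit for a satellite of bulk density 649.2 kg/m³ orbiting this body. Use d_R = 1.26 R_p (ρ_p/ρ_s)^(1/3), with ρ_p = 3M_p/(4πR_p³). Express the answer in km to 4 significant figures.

35030 km

ρ_p = 3M_p/(4πR_p³) = 3 × (5.842 × 10²⁵) / (4π × (1.353 × 10⁷ m)³) = 5631 kg/m³
d_R = 1.26 × 13530 km × (5631/649.2)^(1/3)
    = 35030 km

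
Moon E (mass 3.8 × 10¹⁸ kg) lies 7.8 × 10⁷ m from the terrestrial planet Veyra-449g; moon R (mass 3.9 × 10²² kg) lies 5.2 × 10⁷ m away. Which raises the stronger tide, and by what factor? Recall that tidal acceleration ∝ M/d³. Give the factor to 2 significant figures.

Tidal stretch scales as M/d³; compute that for each body.
Moon E: (3.8 × 10¹⁸) / (7.8 × 10⁷)³ = 8.008 × 10⁻⁶
Moon R: (3.9 × 10²²) / (5.2 × 10⁷)³ = 2.774 × 10⁻¹
Ratio (larger/smaller) = 35000

Moon R, by a factor of ≈ 35000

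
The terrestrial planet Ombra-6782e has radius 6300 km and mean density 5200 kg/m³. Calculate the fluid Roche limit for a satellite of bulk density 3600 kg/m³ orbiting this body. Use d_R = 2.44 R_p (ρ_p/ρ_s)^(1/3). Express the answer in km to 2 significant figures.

17000 km

d_R = 2.44 × 6300 km × (5200/3600)^(1/3)
    = 17000 km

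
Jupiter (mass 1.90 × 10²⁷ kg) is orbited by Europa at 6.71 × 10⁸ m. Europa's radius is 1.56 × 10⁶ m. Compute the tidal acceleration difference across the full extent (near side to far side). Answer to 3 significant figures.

2.62 × 10⁻³ m/s²

Δg = 4GMr/d³
   = 4 × (6.674 × 10⁻¹¹) × (1.90 × 10²⁷) × (1.56 × 10⁶) / (6.71 × 10⁸)³
   = 2.62 × 10⁻³ m/s²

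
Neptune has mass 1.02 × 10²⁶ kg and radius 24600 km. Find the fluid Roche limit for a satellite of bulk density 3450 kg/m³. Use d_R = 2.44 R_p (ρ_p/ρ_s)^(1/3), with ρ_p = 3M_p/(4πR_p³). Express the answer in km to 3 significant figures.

ρ_p = 3M_p/(4πR_p³) = 3 × (1.02 × 10²⁶) / (4π × (2.46 × 10⁷ m)³) = 1640 kg/m³
d_R = 2.44 × 24600 km × (1640/3450)^(1/3)
    = 46800 km

46800 km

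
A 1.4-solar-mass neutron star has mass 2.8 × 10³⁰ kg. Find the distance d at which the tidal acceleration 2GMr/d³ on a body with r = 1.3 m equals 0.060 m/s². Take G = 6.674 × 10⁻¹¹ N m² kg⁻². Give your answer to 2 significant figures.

2GMr/d³ = a_tidal  ⇒  d = (2GMr / a_tidal)^(1/3)
d = (2 × 6.674×10⁻¹¹ × (2.8 × 10³⁰) × (1.3) / (0.060))^(1/3)
  = 2.0 × 10⁷ m

2.0 × 10⁷ m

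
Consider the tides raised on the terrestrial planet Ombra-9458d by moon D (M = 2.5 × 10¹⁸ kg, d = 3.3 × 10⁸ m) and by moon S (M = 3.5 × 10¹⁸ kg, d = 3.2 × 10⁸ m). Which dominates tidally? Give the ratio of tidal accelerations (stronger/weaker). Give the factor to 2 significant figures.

The tide-raising term goes as M/d³ (the gradient of a 1/d² field).
Moon D: (2.5 × 10¹⁸) / (3.3 × 10⁸)³ = 6.957 × 10⁻⁸
Moon S: (3.5 × 10¹⁸) / (3.2 × 10⁸)³ = 1.068 × 10⁻⁷
Ratio (larger/smaller) = 1.5

Moon S, by a factor of ≈ 1.5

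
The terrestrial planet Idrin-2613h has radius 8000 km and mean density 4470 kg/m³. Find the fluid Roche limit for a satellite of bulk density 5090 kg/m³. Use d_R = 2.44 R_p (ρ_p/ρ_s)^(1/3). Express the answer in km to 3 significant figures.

d_R = 2.44 × 8000 km × (4470/5090)^(1/3)
    = 18700 km

18700 km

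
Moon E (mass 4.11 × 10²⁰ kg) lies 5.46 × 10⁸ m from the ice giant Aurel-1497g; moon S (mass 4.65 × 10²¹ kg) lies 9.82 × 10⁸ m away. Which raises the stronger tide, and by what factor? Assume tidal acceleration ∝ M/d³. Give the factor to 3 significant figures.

Moon S, by a factor of ≈ 1.94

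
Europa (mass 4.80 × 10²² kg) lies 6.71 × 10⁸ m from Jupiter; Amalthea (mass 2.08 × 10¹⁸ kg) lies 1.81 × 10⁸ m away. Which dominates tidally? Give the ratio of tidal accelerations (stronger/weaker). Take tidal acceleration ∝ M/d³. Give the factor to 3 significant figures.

Europa, by a factor of ≈ 453

Tidal acceleration ∝ M/d³, so compare M/d³ for each.
Europa: (4.80 × 10²²) / (6.71 × 10⁸)³ = 1.589 × 10⁻⁴
Amalthea: (2.08 × 10¹⁸) / (1.81 × 10⁸)³ = 3.508 × 10⁻⁷
Ratio (larger/smaller) = 453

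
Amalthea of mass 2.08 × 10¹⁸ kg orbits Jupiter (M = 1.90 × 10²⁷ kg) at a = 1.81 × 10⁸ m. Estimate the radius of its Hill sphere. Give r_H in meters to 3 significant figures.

r_H ≈ a (m/3M)^(1/3)
    = (1.81 × 10⁸) × (2.08 × 10¹⁸ / (3 × 1.90 × 10²⁷))^(1/3)
    = 1.29 × 10⁵ m

1.29 × 10⁵ m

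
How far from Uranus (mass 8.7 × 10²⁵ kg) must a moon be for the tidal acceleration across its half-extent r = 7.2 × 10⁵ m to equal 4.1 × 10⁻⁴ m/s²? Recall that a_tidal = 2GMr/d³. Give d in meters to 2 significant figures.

2.7 × 10⁸ m

2GMr/d³ = a_tidal  ⇒  d = (2GMr / a_tidal)^(1/3)
d = (2 × 6.674×10⁻¹¹ × (8.7 × 10²⁵) × (7.2 × 10⁵) / (4.1 × 10⁻⁴))^(1/3)
  = 2.7 × 10⁸ m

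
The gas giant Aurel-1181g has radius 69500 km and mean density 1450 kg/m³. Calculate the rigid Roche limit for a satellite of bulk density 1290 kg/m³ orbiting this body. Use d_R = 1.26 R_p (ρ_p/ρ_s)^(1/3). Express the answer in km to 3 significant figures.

91100 km

d_R = 1.26 × 69500 km × (1450/1290)^(1/3)
    = 91100 km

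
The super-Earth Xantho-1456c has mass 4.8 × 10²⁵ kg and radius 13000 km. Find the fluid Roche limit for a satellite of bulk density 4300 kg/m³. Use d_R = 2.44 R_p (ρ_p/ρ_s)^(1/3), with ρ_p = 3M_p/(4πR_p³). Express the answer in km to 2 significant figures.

34000 km

ρ_p = 3M_p/(4πR_p³) = 3 × (4.8 × 10²⁵) / (4π × (1.3 × 10⁷ m)³) = 5200 kg/m³
d_R = 2.44 × 13000 km × (5200/4300)^(1/3)
    = 34000 km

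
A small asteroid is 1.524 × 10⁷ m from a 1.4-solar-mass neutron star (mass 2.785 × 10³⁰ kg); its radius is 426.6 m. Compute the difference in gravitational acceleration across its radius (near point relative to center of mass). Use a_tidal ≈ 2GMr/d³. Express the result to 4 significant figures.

4.480 × 10¹ m/s²

Δg = 2GMr/d³
   = 2 × (6.674 × 10⁻¹¹) × (2.785 × 10³⁰) × (426.6) / (1.524 × 10⁷)³
   = 4.480 × 10¹ m/s²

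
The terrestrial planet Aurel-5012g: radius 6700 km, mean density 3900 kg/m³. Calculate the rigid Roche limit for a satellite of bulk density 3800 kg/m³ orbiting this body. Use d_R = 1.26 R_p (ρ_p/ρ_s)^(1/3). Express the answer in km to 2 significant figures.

8500 km

d_R = 1.26 × 6700 km × (3900/3800)^(1/3)
    = 8500 km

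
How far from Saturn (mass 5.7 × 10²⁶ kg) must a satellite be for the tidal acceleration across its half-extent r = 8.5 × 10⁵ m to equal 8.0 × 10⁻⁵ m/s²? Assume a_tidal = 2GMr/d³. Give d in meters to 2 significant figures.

9.3 × 10⁸ m

2GMr/d³ = a_tidal  ⇒  d = (2GMr / a_tidal)^(1/3)
d = (2 × 6.674×10⁻¹¹ × (5.7 × 10²⁶) × (8.5 × 10⁵) / (8.0 × 10⁻⁵))^(1/3)
  = 9.3 × 10⁸ m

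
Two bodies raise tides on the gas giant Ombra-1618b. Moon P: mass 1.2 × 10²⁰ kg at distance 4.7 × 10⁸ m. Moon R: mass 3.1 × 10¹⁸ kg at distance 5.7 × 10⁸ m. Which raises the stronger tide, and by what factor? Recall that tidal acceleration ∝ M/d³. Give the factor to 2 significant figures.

Moon P, by a factor of ≈ 69

Tidal stretch scales as M/d³; compute that for each body.
Moon P: (1.2 × 10²⁰) / (4.7 × 10⁸)³ = 1.156 × 10⁻⁶
Moon R: (3.1 × 10¹⁸) / (5.7 × 10⁸)³ = 1.674 × 10⁻⁸
Ratio (larger/smaller) = 69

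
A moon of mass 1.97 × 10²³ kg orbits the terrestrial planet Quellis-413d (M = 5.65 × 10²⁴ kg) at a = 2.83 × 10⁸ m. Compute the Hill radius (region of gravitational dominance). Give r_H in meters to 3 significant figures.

6.41 × 10⁷ m

r_H ≈ a (m/3M)^(1/3)
    = (2.83 × 10⁸) × (1.97 × 10²³ / (3 × 5.65 × 10²⁴))^(1/3)
    = 6.41 × 10⁷ m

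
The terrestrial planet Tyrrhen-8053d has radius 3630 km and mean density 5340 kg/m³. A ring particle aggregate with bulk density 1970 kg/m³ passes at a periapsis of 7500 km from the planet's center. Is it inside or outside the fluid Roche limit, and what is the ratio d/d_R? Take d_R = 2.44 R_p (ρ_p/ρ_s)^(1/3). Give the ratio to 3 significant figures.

inside; d/d_R ≈ 0.607

d_R = 2.44 × (3630 km) × (5340/1970)^(1/3) = 12350 km
d/d_R = (7500) / (12350) = 0.607
Since d/d_R < 1, the body is inside the Roche limit.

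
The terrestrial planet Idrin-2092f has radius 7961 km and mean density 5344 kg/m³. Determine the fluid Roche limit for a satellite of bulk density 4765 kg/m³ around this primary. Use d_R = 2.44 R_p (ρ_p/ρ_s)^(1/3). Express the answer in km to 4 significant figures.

20180 km

d_R = 2.44 × 7961 km × (5344/4765)^(1/3)
    = 20180 km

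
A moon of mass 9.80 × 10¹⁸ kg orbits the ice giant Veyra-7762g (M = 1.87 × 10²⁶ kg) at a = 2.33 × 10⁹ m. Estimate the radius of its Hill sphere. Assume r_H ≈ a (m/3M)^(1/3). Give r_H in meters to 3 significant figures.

r_H ≈ a (m/3M)^(1/3)
    = (2.33 × 10⁹) × (9.80 × 10¹⁸ / (3 × 1.87 × 10²⁶))^(1/3)
    = 6.05 × 10⁶ m

6.05 × 10⁶ m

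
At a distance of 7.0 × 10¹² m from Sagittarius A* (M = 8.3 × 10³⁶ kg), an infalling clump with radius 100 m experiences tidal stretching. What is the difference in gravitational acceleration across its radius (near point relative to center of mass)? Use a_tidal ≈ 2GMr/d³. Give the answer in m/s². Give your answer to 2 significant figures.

Differencing GM/(d−r)² and GM/d² to first order in r/d gives 2GMr/d³.
Δa = 2GMr/d³
   = 2 × (6.674 × 10⁻¹¹) × (8.3 × 10³⁶) × (100) / (7.0 × 10¹²)³
   = 3.2 × 10⁻¹⁰ m/s²

3.2 × 10⁻¹⁰ m/s²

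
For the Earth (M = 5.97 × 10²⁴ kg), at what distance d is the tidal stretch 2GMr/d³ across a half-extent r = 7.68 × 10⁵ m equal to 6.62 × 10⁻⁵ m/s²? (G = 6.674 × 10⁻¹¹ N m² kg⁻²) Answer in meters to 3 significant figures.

2.10 × 10⁸ m

2GMr/d³ = a_tidal  ⇒  d = (2GMr / a_tidal)^(1/3)
d = (2 × 6.674×10⁻¹¹ × (5.97 × 10²⁴) × (7.68 × 10⁵) / (6.62 × 10⁻⁵))^(1/3)
  = 2.10 × 10⁸ m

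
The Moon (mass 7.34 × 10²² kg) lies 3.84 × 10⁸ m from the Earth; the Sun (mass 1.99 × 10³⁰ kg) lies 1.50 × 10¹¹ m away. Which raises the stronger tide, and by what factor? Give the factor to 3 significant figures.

Compare M/d³ for the two perturbers:
The Moon: (7.34 × 10²²) / (3.84 × 10⁸)³ = 1.296 × 10⁻³
The Sun: (1.99 × 10³⁰) / (1.50 × 10¹¹)³ = 5.896 × 10⁻⁴
Ratio (larger/smaller) = 2.20

The Moon, by a factor of ≈ 2.20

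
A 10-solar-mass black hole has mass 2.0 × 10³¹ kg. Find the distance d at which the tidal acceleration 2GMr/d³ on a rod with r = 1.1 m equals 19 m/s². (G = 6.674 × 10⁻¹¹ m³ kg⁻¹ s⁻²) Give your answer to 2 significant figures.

2GMr/d³ = a_tidal  ⇒  d = (2GMr / a_tidal)^(1/3)
d = (2 × 6.674×10⁻¹¹ × (2.0 × 10³¹) × (1.1) / (19))^(1/3)
  = 5.4 × 10⁶ m

5.4 × 10⁶ m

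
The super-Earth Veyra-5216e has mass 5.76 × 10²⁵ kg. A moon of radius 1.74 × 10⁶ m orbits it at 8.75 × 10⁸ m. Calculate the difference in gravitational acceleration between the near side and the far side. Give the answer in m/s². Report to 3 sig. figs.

3.99 × 10⁻⁵ m/s²

Δg = 4GMr/d³
   = 4 × (6.674 × 10⁻¹¹) × (5.76 × 10²⁵) × (1.74 × 10⁶) / (8.75 × 10⁸)³
   = 3.99 × 10⁻⁵ m/s²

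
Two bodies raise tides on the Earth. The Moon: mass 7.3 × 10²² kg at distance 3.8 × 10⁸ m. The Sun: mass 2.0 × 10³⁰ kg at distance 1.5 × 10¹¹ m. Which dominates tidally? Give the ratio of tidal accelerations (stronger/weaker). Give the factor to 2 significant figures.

The Moon, by a factor of ≈ 2.2

Tidal stretch scales as M/d³; compute that for each body.
The Moon: (7.3 × 10²²) / (3.8 × 10⁸)³ = 1.330 × 10⁻³
The Sun: (2.0 × 10³⁰) / (1.5 × 10¹¹)³ = 5.926 × 10⁻⁴
Ratio (larger/smaller) = 2.2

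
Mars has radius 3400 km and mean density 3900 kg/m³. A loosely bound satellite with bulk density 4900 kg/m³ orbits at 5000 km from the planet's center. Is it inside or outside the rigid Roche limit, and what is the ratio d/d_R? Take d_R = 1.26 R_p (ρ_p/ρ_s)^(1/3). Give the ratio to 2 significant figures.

d_R = 1.26 × (3400 km) × (3900/4900)^(1/3) = 3970 km
d/d_R = (5000) / (3970) = 1.3
Since d/d_R > 1, the body is outside the Roche limit.

outside; d/d_R ≈ 1.3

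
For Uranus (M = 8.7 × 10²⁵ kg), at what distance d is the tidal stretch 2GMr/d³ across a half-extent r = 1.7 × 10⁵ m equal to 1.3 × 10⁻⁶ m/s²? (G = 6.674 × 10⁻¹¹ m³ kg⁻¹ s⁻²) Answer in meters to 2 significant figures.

2GMr/d³ = a_tidal  ⇒  d = (2GMr / a_tidal)^(1/3)
d = (2 × 6.674×10⁻¹¹ × (8.7 × 10²⁵) × (1.7 × 10⁵) / (1.3 × 10⁻⁶))^(1/3)
  = 1.1 × 10⁹ m

1.1 × 10⁹ m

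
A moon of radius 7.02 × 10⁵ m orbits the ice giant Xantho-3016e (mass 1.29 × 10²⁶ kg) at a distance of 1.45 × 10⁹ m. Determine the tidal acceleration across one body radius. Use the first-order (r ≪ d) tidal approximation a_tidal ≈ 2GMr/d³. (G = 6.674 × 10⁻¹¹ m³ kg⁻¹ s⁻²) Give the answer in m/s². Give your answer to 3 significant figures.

3.96 × 10⁻⁶ m/s²

Since r ≪ d, expand the inverse-square field across one radius to get the leading 2GMr/d³ term.
Δg = 2GMr/d³
   = 2 × (6.674 × 10⁻¹¹) × (1.29 × 10²⁶) × (7.02 × 10⁵) / (1.45 × 10⁹)³
   = 3.96 × 10⁻⁶ m/s²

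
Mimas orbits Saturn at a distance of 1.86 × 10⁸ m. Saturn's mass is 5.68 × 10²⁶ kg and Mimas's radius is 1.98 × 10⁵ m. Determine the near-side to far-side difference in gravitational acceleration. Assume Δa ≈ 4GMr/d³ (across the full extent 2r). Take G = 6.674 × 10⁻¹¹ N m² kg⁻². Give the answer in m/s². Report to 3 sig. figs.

4.67 × 10⁻³ m/s²

a_tidal = 4GMr/d³
        = 4 × (6.674 × 10⁻¹¹) × (5.68 × 10²⁶) × (1.98 × 10⁵) / (1.86 × 10⁸)³
        = 4.67 × 10⁻³ m/s²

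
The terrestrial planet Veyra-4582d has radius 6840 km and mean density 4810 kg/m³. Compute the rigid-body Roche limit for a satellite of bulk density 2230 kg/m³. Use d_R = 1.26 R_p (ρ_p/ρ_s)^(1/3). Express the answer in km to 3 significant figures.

11100 km

d_R = 1.26 × 6840 km × (4810/2230)^(1/3)
    = 11100 km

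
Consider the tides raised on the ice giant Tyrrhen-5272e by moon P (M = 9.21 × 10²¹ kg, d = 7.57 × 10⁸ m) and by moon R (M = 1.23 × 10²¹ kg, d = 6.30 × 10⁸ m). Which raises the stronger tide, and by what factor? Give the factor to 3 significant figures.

Compare M/d³ for the two perturbers:
Moon P: (9.21 × 10²¹) / (7.57 × 10⁸)³ = 2.123 × 10⁻⁵
Moon R: (1.23 × 10²¹) / (6.30 × 10⁸)³ = 4.919 × 10⁻⁶
Ratio (larger/smaller) = 4.32

Moon P, by a factor of ≈ 4.32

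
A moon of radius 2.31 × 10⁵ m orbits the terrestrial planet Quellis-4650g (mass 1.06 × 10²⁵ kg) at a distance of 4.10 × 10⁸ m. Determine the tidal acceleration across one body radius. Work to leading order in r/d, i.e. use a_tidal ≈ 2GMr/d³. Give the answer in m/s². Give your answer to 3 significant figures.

Δa = 2GMr/d³
   = 2 × (6.674 × 10⁻¹¹) × (1.06 × 10²⁵) × (2.31 × 10⁵) / (4.10 × 10⁸)³
   = 4.74 × 10⁻⁶ m/s²

4.74 × 10⁻⁶ m/s²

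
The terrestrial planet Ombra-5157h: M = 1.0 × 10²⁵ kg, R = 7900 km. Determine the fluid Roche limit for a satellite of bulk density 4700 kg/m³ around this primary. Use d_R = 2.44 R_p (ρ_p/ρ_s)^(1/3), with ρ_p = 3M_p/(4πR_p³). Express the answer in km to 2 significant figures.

19000 km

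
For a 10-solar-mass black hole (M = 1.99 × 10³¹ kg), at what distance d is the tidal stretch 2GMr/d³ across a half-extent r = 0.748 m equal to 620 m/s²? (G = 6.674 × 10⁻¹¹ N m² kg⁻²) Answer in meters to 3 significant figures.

2GMr/d³ = a_tidal  ⇒  d = (2GMr / a_tidal)^(1/3)
d = (2 × 6.674×10⁻¹¹ × (1.99 × 10³¹) × (0.748) / (620))^(1/3)
  = 1.47 × 10⁶ m

1.47 × 10⁶ m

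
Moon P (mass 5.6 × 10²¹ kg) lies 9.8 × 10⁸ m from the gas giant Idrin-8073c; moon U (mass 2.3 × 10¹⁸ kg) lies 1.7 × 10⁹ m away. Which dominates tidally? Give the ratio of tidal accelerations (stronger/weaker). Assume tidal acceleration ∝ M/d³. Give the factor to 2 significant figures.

The tide-raising term goes as M/d³ (the gradient of a 1/d² field).
Moon P: (5.6 × 10²¹) / (9.8 × 10⁸)³ = 5.950 × 10⁻⁶
Moon U: (2.3 × 10¹⁸) / (1.7 × 10⁹)³ = 4.681 × 10⁻¹⁰
Ratio (larger/smaller) = 13000

Moon P, by a factor of ≈ 13000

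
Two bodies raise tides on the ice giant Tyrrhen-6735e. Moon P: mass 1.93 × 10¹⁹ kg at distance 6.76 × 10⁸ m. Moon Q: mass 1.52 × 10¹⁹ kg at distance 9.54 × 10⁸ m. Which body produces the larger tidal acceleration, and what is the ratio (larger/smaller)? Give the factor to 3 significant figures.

Moon P, by a factor of ≈ 3.57

Tidal acceleration ∝ M/d³, so compare M/d³ for each.
Moon P: (1.93 × 10¹⁹) / (6.76 × 10⁸)³ = 6.248 × 10⁻⁸
Moon Q: (1.52 × 10¹⁹) / (9.54 × 10⁸)³ = 1.751 × 10⁻⁸
Ratio (larger/smaller) = 3.57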